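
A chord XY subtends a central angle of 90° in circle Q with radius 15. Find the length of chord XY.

Chord = 2(15) sin(45°) = 15*sqrt(2)

15*sqrt(2)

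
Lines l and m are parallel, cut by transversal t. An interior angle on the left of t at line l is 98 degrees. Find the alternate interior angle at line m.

Alternate interior angles are equal: 98 degrees.

98 degrees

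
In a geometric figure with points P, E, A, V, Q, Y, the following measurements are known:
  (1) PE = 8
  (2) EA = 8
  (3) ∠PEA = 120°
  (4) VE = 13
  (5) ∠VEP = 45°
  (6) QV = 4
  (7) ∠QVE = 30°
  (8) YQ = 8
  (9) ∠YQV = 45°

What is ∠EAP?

Step 1: By the law of cosines on triangle AEP: AP² = 8² + 8² − 2·8·8·cos(120°) = 192, so AP = 8·√3.
Step 2: By the inverse law of cosines on triangle EAP: cos(∠EAP) = (8² + (8·√3)² − 8²) / (2·8·8·√3) = 192/221.7 = 0.866, so ∠EAP = 30°.

Therefore, the measure of angle ∠EAP = 30°.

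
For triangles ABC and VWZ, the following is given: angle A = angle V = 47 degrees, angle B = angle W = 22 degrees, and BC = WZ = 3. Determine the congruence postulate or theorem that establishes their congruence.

The given information matches AAS: Two pairs of corresponding angles and a non-included side are equal (Angle-Angle-Side).

AAS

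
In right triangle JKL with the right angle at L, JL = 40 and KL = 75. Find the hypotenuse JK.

In a right triangle, the square of the hypotenuse equals the sum of the squares of the two legs.
The legs are 40 and 75, so the hypotenuse = sqrt(1600 + 5625) = sqrt(7225) = 85.

85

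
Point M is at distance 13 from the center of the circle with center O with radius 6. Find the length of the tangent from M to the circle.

Let T be the point of tangency. Then OT ⊥ MT (radius ⊥ tangent).
In right triangle OTM: OM² = OT² + MT²
13² = 6² + MT²
MT² = 133, MT = sqrt(133)

sqrt(133)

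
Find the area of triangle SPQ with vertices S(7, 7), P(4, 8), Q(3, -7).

Using the Shoelace formula for a triangle:
Area = (1/2)|x0(y1 - y2) + x1(y2 - y0) + x2(y0 - y1)|
Area = (1/2)|7(8 - -7) + 4(-7 - 7) + 3(7 - 8)|
Area = (1/2)|105 + -56 + -3|
Area = (1/2)|46|
Area = (1/2)(46)
Area = 23

23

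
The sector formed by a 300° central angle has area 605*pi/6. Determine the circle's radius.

Sector area A = πr² × θ/360, so r² = 360A / (πθ).
r² = 360 × 605*pi/6 / (π × 300)
r² = 121
r = 11

11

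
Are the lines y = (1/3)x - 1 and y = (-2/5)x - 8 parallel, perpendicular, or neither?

Slope of line 1: m1 = 1/3
Slope of line 2: m2 = -2/5
m1 != m2 and m1*m2 = -2/15 != -1. Neither.

Neither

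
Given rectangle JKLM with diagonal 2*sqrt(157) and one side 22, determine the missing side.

The diagonal of a rectangle forms a right triangle with the two sides.
Rearranging the Pythagorean theorem: missing side = sqrt(d^2 - known^2).
= sqrt(628 - 484) = sqrt(144) = 12.

12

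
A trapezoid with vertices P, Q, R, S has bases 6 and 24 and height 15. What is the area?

Area = (6 + 24) * 15 / 2 = 450 / 2 = 225

225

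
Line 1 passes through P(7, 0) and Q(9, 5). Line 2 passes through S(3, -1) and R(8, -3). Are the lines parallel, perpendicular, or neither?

Slope of line 1: m1 = (5 - 0)/(9 - 7) = 5/2 = 5/2
Slope of line 2: m2 = (-3 - -1)/(8 - 3) = -2/5 = -2/5
m1 * m2 = (5/2) * (-2/5) = -1 = -1, so the lines are perpendicular.

Perpendicular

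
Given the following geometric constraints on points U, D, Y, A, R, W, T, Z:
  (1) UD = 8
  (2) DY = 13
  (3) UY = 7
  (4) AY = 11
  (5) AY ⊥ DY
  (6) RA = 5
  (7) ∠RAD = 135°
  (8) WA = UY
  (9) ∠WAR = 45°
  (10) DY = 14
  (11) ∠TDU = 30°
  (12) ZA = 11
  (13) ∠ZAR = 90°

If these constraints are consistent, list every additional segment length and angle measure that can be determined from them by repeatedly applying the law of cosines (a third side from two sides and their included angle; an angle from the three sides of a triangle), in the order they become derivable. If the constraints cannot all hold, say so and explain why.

These constraints are not satisfiable: (2) DY = 13 and (10) DY = 14 assign two different lengths to the same segment. No planar figure meets all of them, so nothing further can be derived.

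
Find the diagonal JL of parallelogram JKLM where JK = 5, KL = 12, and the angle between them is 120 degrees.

Law of cosines: d^2 = 5^2 + 12^2 - 2(5)(12)cos(120°) = 229, so d = sqrt(229).

sqrt(229)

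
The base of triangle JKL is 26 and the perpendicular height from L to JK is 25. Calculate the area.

Area = (1/2) * base * height
Area = (1/2) * 26 * 25
Area = 325

325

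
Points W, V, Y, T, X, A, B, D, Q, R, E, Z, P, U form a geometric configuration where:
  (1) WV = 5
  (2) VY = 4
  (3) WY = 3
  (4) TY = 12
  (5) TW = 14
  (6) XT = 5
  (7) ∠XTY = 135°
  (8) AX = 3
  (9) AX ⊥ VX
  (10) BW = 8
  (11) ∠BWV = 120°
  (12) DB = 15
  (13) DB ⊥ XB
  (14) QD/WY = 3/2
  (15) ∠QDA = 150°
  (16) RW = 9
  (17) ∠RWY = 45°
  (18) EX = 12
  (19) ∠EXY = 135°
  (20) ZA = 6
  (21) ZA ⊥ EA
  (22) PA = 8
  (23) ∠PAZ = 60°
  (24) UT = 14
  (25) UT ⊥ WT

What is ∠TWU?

Step 1: By the law of cosines on triangle WTU: WU² = 14² + 14² − 2·14·14·cos(90°) = 392, so WU = 14·√2.
Step 2: By the inverse law of cosines on triangle TWU: cos(∠TWU) = (14² + (14·√2)² − 14²) / (2·14·14·√2) = 392/554.37 = 0.7071, so ∠TWU = 45°.

Therefore, the measure of angle ∠TWU = 45°.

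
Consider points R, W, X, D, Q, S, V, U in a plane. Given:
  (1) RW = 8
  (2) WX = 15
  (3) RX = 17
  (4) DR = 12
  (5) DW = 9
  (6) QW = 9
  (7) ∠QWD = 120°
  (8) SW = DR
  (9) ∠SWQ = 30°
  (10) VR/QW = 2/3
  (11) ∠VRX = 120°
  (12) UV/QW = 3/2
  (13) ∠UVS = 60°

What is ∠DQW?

Step 1: By the law of cosines on triangle QWD: QD² = 9² + 9² − 2·9·9·cos(120°) = 243, so QD = 9·√3.
Step 2: By the inverse law of cosines on triangle DQW: cos(∠DQW) = ((9·√3)² + 9² − 9²) / (2·9·√3·9) = 243/280.59 = 0.866, so ∠DQW = 30°.

Therefore, the measure of angle ∠DQW = 30°.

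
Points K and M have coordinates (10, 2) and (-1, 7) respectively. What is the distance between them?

d = sqrt((-1 - 10)^2 + (7 - 2)^2)
d = sqrt(-11^2 + 5^2)
d = sqrt(121 + 25)
d = sqrt(146)

sqrt(146)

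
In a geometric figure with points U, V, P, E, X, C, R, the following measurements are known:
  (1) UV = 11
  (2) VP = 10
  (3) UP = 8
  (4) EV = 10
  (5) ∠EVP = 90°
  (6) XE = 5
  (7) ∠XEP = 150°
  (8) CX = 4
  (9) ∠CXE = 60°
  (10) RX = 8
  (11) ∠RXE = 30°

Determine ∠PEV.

Step 1: By the law of cosines on triangle EVP: EP² = 10² + 10² − 2·10·10·cos(90°) = 200, so EP = 10·√2.
Step 2: By the inverse law of cosines on triangle PEV: cos(∠PEV) = ((10·√2)² + 10² − 10²) / (2·10·√2·10) = 200/282.84 = 0.7071, so ∠PEV = 45°.

Therefore, the measure of angle ∠PEV = 45°.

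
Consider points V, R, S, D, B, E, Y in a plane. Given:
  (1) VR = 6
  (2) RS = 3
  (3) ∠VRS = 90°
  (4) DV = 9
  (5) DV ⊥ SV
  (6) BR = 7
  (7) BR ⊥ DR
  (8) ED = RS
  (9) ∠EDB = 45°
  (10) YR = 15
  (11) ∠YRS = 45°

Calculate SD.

Step 1: By the law of cosines on triangle SRV: SV² = 3² + 6² − 2·3·6·cos(90°) = 45, so SV = 3·√5.
Step 2: By the law of cosines on triangle SVD: SD² = (3·√5)² + 9² − 2·3·√5·9·cos(90°) = 126, so SD = 3·√14.

Therefore, the length of SD = 3·√14.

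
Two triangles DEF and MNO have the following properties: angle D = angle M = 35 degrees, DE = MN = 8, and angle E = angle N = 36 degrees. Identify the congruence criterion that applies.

The given information matches ASA: Two pairs of corresponding angles and the included side are equal (Angle-Side-Angle).

ASA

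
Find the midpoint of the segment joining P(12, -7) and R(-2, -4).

The midpoint is the average of the coordinates:
x: (12 + -2)/2 = 5
y: (-7 + -4)/2 = -11/2
Midpoint = (5, -11/2)

(5, -11/2)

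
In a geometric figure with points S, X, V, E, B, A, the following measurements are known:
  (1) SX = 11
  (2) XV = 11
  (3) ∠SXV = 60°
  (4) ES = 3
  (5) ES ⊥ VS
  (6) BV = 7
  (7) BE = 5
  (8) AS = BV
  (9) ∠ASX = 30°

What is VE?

Step 1: By the law of cosines on triangle SXV: SV² = 11² + 11² − 2·11·11·cos(60°) = 121, so SV = 11.
Step 2: By the law of cosines on triangle VSE: VE² = 11² + 3² − 2·11·3·cos(90°) = 130, so VE = √130.

Therefore, the length of VE = √130.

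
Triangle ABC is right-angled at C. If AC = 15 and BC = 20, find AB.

In a right triangle, the square of the hypotenuse equals the sum of the squares of the two legs.
The legs are 15 and 20, so the hypotenuse = sqrt(225 + 400) = sqrt(625) = 25.

25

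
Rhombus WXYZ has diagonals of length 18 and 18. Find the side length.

In a rhombus, the diagonals bisect each other perpendicularly, creating four congruent right triangles.
Each triangle has legs 9 (half of 18) and 9 (half of 18).
The hypotenuse of each right triangle is a side of the rhombus:
side = sqrt(9^2 + 9^2) = sqrt(162) = 9*sqrt(2)

9*sqrt(2)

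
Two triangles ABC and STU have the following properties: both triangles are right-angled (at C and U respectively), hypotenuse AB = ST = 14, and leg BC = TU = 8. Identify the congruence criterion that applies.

Consider the given information: both triangles are right-angled (at C and U respectively), hypotenuse AB = ST = 14, and leg BC = TU = 8
This is not SSS or ASA: SSS requires all three pairs of sides, but we don't have that. ASA requires two angles and the side between them.
The correct criterion is HL. The hypotenuse and one leg of two right triangles are equal (Hypotenuse-Leg).

HL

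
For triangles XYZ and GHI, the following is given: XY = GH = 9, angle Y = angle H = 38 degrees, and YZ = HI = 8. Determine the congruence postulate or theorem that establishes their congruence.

The given information matches SAS: Two pairs of corresponding sides and the included angle are equal (Side-Angle-Side).

SAS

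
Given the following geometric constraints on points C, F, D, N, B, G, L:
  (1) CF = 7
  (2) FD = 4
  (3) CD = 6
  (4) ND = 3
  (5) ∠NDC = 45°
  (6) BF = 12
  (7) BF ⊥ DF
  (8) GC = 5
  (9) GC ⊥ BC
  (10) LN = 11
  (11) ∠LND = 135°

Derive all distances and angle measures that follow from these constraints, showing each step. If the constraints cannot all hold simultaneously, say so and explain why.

The constraints are consistent.

Step 1: From CD = 6, DN = 3, and ∠CDN = 45°, by the law of cosines:
  CN² = CD² + DN² - 2·CD·DN·cos(45°) = 36 + 9 - 25.46 = 19.54
  CN ≈ 4.42

Step 2: From DF = 4, FB = 12, and ∠DFB = 90°, by the law of cosines:
  DB² = DF² + FB² - 2·DF·FB·cos(90°) = 16 + 144 - 0 = 160
  DB = 4·√10

Step 3: From DN = 3, NL = 11, and ∠DNL = 135°, by the law of cosines:
  DL² = DN² + NL² - 2·DN·NL·cos(135°) = 9 + 121 + 46.67 = 176.7
  DL ≈ 13.29

Step 4: From CD = 6, CF = 7, DF = 4, by the inverse law of cosines:
  cos(∠DCF) = (CD² + CF² - DF²) / (2·CD·CF)
  ∠DCF = 34.77°

Step 5: From FC = 7, FD = 4, CD = 6, by the inverse law of cosines:
  cos(∠CFD) = (FC² + FD² - CD²) / (2·FC·FD)
  ∠CFD = 58.81°

Step 6: From DC = 6, DF = 4, CF = 7, by the inverse law of cosines:
  cos(∠CDF) = (DC² + DF² - CF²) / (2·DC·DF)
  ∠CDF = 86.42°

Step 7: From CD = 6, CN = 4.42, DN = 3, by the inverse law of cosines:
  cos(∠DCN) = (CD² + CN² - DN²) / (2·CD·CN)
  ∠DCN = 28.68°

Step 8: From DB = 4·√10, DF = 4, BF = 12, by the inverse law of cosines:
  cos(∠BDF) = (DB² + DF² - BF²) / (2·DB·DF)
  ∠BDF = 71.57°

Step 9: From DL = 13.29, DN = 3, LN = 11, by the inverse law of cosines:
  cos(∠LDN) = (DL² + DN² - LN²) / (2·DL·DN)
  ∠LDN = 35.82°

Step 10: From NC = 4.42, ND = 3, CD = 6, by the inverse law of cosines:
  cos(∠CND) = (NC² + ND² - CD²) / (2·NC·ND)
  ∠CND = 106.32°

Step 11: From BD = 4·√10, BF = 12, DF = 4, by the inverse law of cosines:
  cos(∠DBF) = (BD² + BF² - DF²) / (2·BD·BF)
  ∠DBF = 18.43°

Step 12: From LD = 13.29, LN = 11, DN = 3, by the inverse law of cosines:
  cos(∠DLN) = (LD² + LN² - DN²) / (2·LD·LN)
  ∠DLN = 9.18°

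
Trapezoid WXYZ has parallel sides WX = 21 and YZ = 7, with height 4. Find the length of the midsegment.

The midsegment of a trapezoid = (base1 + base2) / 2
midsegment = (21 + 7) / 2
midsegment = 28 / 2
midsegment = 14

14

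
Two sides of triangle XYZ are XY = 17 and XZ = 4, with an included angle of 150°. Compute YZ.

When two sides and the included angle are known, the law of cosines gives the third side.
c^2 = a^2 + b^2 - 2ab cos(C) generalizes the Pythagorean theorem to non-right triangles.
Here: YZ^2 = 289 + 16 - 136*(-sqrt(3)/2) = 68*sqrt(3) + 305
YZ = sqrt(68*sqrt(3) + 305)

sqrt(68*sqrt(3) + 305)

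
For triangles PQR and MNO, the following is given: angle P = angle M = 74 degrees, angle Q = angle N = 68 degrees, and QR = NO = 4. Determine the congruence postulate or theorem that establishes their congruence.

Consider the given information: angle P = angle M = 74 degrees, angle Q = angle N = 68 degrees, and QR = NO = 4
This is not SAS or ASA: SAS requires two sides and the included angle between them. ASA requires two angles and the side between them.
The correct criterion is AAS. Two pairs of corresponding angles and a non-included side are equal (Angle-Angle-Side).

AAS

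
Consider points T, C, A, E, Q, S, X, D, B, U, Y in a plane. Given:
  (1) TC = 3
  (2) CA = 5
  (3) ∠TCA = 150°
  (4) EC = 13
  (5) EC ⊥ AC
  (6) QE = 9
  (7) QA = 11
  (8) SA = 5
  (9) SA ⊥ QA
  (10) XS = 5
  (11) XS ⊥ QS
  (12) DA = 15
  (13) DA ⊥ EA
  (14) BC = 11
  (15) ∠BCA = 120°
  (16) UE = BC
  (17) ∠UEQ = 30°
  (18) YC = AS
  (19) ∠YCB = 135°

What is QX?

Step 1: By the law of cosines on triangle SAQ: SQ² = 5² + 11² − 2·5·11·cos(90°) = 146, so SQ = √146.
Step 2: By the law of cosines on triangle QSX: QX² = √146² + 5² − 2·√146·5·cos(90°) = 171, so QX = 3·√19.

Therefore, the length of QX = 3·√19.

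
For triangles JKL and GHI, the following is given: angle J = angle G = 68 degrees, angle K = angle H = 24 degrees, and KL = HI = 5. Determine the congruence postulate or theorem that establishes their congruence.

Consider the given information: angle J = angle G = 68 degrees, angle K = angle H = 24 degrees, and KL = HI = 5
This is not ASA or HL: ASA requires two angles and the side between them. HL only applies to right triangles with matching hypotenuse and leg.
The correct criterion is AAS. Two pairs of corresponding angles and a non-included side are equal (Angle-Angle-Side).

AAS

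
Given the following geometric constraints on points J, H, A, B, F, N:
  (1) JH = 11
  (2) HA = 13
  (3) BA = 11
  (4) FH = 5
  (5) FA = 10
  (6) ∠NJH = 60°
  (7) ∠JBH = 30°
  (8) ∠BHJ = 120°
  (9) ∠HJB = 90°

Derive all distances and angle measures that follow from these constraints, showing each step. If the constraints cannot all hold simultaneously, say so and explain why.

These constraints are not satisfiable: (7), (8) and (9) are the three interior angles of triangle JBH, which must sum to 180°, but 30° + 120° + 90° = 240°. No planar figure meets all of them, so nothing further can be derived.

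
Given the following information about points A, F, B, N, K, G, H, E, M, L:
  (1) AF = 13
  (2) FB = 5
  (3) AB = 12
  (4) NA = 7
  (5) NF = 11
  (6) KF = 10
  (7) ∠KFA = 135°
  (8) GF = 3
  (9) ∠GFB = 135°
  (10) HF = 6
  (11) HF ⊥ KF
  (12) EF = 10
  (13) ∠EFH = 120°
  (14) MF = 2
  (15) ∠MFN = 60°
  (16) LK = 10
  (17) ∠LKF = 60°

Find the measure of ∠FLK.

Step 1: By the law of cosines on triangle LKF: LF² = 10² + 10² − 2·10·10·cos(60°) = 100, so LF = 10.
Step 2: By the inverse law of cosines on triangle FLK: cos(∠FLK) = (10² + 10² − 10²) / (2·10·10) = 100/200 = 0.5, so ∠FLK = 60°.

Therefore, the measure of angle ∠FLK = 60°.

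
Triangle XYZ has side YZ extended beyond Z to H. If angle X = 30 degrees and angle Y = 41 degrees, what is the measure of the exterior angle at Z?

Exterior angle = 30 + 41 = 71 degrees (exterior angle theorem).

71 degrees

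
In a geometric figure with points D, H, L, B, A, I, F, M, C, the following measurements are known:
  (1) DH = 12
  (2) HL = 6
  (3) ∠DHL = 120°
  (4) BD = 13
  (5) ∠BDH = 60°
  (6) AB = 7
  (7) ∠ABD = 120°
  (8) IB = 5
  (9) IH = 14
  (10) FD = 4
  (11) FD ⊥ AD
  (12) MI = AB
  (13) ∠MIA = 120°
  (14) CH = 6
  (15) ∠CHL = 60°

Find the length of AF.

Step 1: By the law of cosines on triangle DBA: DA² = 13² + 7² − 2·13·7·cos(120°) = 309, so DA ≈ 17.58.
Step 2: By the law of cosines on triangle ADF: AF² = 17.58² + 4² − 2·17.58·4·cos(90°) = 325, so AF = 5·√13.

Therefore, the length of AF = 5·√13.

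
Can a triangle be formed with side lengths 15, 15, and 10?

For three segments to close into a triangle, no single side can be as long as the other two combined.
The longest side is 15, and 10 + 15 = 25 > 15.
A triangle can be formed.

Yes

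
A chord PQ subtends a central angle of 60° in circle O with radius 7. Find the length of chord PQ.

Chord = 2(7) sin(30°) = 7

7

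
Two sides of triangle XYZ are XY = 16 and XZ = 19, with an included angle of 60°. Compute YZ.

By the law of cosines: YZ^2 = XY^2 + XZ^2 - 2*XY*XZ*cos(X)
YZ^2 = 16^2 + 19^2 - 2*16*19*cos(60°)
YZ^2 = 256 + 361 - 608*(1/2)
YZ^2 = 313
YZ = sqrt(313)

sqrt(313)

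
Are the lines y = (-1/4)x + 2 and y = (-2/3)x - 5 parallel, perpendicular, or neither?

Slope of line 1: m1 = -1/4
Slope of line 2: m2 = -2/3
m1 != m2 (-1/4 != -2/3), so not parallel.
m1 * m2 = (-1/4) * (-2/3) = 1/6 != -1, so not perpendicular.
The lines are neither parallel nor perpendicular.

Neither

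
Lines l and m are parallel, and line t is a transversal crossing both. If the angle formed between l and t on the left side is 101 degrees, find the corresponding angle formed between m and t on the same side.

When a transversal crosses parallel lines, angles in the same position at each intersection are called corresponding angles.
These are always equal, so the answer is 101 degrees.

101 degrees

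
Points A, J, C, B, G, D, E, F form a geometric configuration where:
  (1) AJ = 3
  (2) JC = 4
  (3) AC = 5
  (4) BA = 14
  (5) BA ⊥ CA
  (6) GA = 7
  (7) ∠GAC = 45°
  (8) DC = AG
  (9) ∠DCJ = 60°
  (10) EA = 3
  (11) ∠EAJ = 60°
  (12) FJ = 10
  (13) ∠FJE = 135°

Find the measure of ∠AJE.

Step 1: By the law of cosines on triangle JAE: JE² = 3² + 3² − 2·3·3·cos(60°) = 9, so JE = 3.
Step 2: By the inverse law of cosines on triangle AJE: cos(∠AJE) = (3² + 3² − 3²) / (2·3·3) = 9/18 = 0.5, so ∠AJE = 60°.

Therefore, the measure of angle ∠AJE = 60°.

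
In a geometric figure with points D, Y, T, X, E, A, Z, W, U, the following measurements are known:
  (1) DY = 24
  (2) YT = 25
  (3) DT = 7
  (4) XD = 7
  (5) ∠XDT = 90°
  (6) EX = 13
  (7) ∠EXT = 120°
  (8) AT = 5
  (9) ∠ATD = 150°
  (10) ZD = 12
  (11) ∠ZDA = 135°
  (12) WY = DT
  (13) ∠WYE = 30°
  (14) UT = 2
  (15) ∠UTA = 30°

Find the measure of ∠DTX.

Step 1: By the law of cosines on triangle TDX: TX² = 7² + 7² − 2·7·7·cos(90°) = 98, so TX = 7·√2.
Step 2: By the inverse law of cosines on triangle DTX: cos(∠DTX) = (7² + (7·√2)² − 7²) / (2·7·7·√2) = 98/138.59 = 0.7071, so ∠DTX = 45°.

Therefore, the measure of angle ∠DTX = 45°.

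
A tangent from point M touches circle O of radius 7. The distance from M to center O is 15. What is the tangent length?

tangent = √(d² - r²) = √(15² - 7²) = √(225 - 49) = √176 = 4*sqrt(11)

4*sqrt(11)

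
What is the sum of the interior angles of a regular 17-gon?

The sum of interior angles of an n-sided polygon is (n - 2) * 180.
For n = 17: (17 - 2) * 180 = 15 * 180 = 2700 degrees.

2700 degrees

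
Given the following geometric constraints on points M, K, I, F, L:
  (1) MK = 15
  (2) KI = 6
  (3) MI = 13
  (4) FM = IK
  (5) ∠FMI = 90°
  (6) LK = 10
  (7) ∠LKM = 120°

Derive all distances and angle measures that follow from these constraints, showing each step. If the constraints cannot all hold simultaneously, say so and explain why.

The constraints are consistent.

From the given relations:
  FM = IK = 6

Step 1: From MK = 15, KL = 10, and ∠MKL = 120°, by the law of cosines:
  ML² = MK² + KL² - 2·MK·KL·cos(120°) = 225 + 100 + 150 = 475
  ML = 5·√19

Step 2: From IM = 13, MF = 6, and ∠IMF = 90°, by the law of cosines:
  IF² = IM² + MF² - 2·IM·MF·cos(90°) = 169 + 36 - 0 = 205
  IF ≈ 14.32

Step 3: From MI = 13, MK = 15, IK = 6, by the inverse law of cosines:
  cos(∠IMK) = (MI² + MK² - IK²) / (2·MI·MK)
  ∠IMK = 23.37°

Step 4: From KI = 6, KM = 15, IM = 13, by the inverse law of cosines:
  cos(∠IKM) = (KI² + KM² - IM²) / (2·KI·KM)
  ∠IKM = 59.26°

Step 5: From IK = 6, IM = 13, KM = 15, by the inverse law of cosines:
  cos(∠KIM) = (IK² + IM² - KM²) / (2·IK·IM)
  ∠KIM = 97.37°

Step 6: From MK = 15, ML = 5·√19, KL = 10, by the inverse law of cosines:
  cos(∠KML) = (MK² + ML² - KL²) / (2·MK·ML)
  ∠KML = 23.41°

Step 7: From IF = 14.32, IM = 13, FM = 6, by the inverse law of cosines:
  cos(∠FIM) = (IF² + IM² - FM²) / (2·IF·IM)
  ∠FIM = 24.78°

Step 8: From FI = 14.32, FM = 6, IM = 13, by the inverse law of cosines:
  cos(∠IFM) = (FI² + FM² - IM²) / (2·FI·FM)
  ∠IFM = 65.22°

Step 9: From LK = 10, LM = 5·√19, KM = 15, by the inverse law of cosines:
  cos(∠KLM) = (LK² + LM² - KM²) / (2·LK·LM)
  ∠KLM = 36.59°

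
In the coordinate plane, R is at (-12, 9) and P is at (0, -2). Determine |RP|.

d = sqrt((0 - -12)^2 + (-2 - 9)^2)
d = sqrt(12^2 + -11^2)
d = sqrt(144 + 121)
d = sqrt(265)

sqrt(265)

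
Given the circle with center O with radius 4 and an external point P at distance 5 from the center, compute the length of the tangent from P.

The tangent, radius, and line from the external point to the center form a right triangle.
The right angle is where the tangent meets the radius.
By the Pythagorean theorem: tangent² + 4² = 5²
tangent² = 25 - 16 = 9
tangent = 3

3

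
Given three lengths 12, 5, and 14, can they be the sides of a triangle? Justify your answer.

For three segments to close into a triangle, no single side can be as long as the other two combined.
The longest side is 14, and 5 + 12 = 17 > 14.
A triangle can be formed.

Yes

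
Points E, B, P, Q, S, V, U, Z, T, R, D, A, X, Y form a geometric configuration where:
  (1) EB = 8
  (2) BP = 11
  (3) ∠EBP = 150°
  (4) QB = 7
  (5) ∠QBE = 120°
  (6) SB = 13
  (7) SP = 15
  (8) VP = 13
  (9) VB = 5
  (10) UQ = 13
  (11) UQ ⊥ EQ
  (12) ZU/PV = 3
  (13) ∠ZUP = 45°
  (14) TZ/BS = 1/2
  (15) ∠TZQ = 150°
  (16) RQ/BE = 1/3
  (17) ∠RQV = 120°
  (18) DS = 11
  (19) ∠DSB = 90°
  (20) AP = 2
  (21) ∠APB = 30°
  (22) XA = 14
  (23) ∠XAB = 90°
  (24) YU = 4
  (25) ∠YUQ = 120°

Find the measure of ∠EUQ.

Step 1: By the law of cosines on triangle EBQ: EQ² = 8² + 7² − 2·8·7·cos(120°) = 169, so EQ = 13.
Step 2: By the law of cosines on triangle UQE: UE² = 13² + 13² − 2·13·13·cos(90°) = 338, so UE = 13·√2.
Step 3: By the inverse law of cosines on triangle EUQ: cos(∠EUQ) = ((13·√2)² + 13² − 13²) / (2·13·√2·13) = 338/478 = 0.7071, so ∠EUQ = 45°.

Therefore, the measure of angle ∠EUQ = 45°.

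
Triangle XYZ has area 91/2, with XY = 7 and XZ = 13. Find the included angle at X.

From the SAS area formula Area = (1/2)ab sin(C), rearranging gives sin(C) = 2*Area/(ab).
sin(C) = 2 * 91/2 / (91) = 1.
Therefore C = arcsin(1) = 90°.

90°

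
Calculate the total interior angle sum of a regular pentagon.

The sum of interior angles of an n-sided polygon is (n - 2) * 180.
For n = 5: (5 - 2) * 180 = 3 * 180 = 540 degrees.

540 degrees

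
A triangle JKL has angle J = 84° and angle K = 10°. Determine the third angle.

The interior angles sum to 180°: angle L = 180 - 84 - 10 = 86°.
The triangle is acute (angles 84°, 10°, 86°).

86 degrees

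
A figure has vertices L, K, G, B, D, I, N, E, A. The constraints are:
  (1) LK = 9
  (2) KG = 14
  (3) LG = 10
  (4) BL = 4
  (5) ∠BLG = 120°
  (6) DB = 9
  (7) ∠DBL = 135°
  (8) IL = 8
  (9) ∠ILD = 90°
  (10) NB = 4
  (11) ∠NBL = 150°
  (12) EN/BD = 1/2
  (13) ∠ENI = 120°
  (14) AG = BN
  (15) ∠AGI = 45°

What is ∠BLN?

Step 1: By the law of cosines on triangle LBN: LN² = 4² + 4² − 2·4·4·cos(150°) = 59.71, so LN ≈ 7.73.
Step 2: By the inverse law of cosines on triangle BLN: cos(∠BLN) = (4² + 7.73² − 4²) / (2·4·7.73) = 59.71/61.82 = 0.9659, so ∠BLN = 15°.

Therefore, the measure of angle ∠BLN = 15°.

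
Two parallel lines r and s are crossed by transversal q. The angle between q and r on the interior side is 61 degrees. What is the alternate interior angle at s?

Alternate interior angles are equal: 61 degrees.

61 degrees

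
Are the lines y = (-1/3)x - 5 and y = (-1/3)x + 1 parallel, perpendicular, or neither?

Slope of line 1: m1 = -1/3
Slope of line 2: m2 = -1/3
Two lines are parallel if and only if they have equal slopes (or both are vertical).
Here m1 = m2 = -1/3, confirming the lines are parallel.

Parallel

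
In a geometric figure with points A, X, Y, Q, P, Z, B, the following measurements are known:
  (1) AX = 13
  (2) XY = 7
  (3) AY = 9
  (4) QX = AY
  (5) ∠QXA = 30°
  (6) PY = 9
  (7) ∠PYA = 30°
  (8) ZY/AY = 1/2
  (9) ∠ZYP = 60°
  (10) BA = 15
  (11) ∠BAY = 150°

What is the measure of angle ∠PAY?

Step 1: By the law of cosines on triangle AYP: AP² = 9² + 9² − 2·9·9·cos(30°) = 21.7, so AP ≈ 4.66.
Step 2: By the inverse law of cosines on triangle PAY: cos(∠PAY) = (4.66² + 9² − 9²) / (2·4.66·9) = 21.7/83.86 = 0.2588, so ∠PAY = 75°.

Therefore, the measure of angle ∠PAY = 75°.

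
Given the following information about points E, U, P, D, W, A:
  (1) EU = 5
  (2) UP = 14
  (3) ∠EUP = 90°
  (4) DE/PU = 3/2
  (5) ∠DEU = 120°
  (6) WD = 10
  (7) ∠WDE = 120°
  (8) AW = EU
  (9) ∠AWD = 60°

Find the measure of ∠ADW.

From the given relations: AW = EU = 5.
Step 1: By the law of cosines on triangle DWA: DA² = 10² + 5² − 2·10·5·cos(60°) = 75, so DA = 5·√3.
Step 2: By the inverse law of cosines on triangle ADW: cos(∠ADW) = ((5·√3)² + 10² − 5²) / (2·5·√3·10) = 150/173.21 = 0.866, so ∠ADW = 30°.

Therefore, the measure of angle ∠ADW = 30°.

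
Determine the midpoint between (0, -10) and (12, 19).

M = ((x₁ + x₂)/2, (y₁ + y₂)/2)
= ((0 + 12)/2, (-10 + 19)/2)
= (12/2, 9/2) = (6, 9/2)

(6, 9/2)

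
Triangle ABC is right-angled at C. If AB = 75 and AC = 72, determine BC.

BC = sqrt(75^2 - 72^2) = sqrt(441) = 21

21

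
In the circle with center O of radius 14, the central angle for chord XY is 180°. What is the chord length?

Chord length = 2r sin(θ/2)
= 2 × 14 × sin(180°/2)
= 2 × 14 × sin(90°)
= 28

28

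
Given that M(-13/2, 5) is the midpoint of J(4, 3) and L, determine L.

Using the midpoint formula: M = ((x1 + x2)/2, (y1 + y2)/2)
We know M = (-13/2, 5) and J = (4, 3)
For x: -13/2 = (4 + x2)/2, so x2 = 2*-13/2 - 4 = -17
For y: 5 = (3 + y2)/2, so y2 = 2*5 - 3 = 7
L = (-17, 7)

(-17, 7)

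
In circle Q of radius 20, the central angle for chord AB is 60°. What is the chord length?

Chord length = 2r sin(θ/2)
= 2 × 20 × sin(60°/2)
= 2 × 20 × sin(30°)
= 20

20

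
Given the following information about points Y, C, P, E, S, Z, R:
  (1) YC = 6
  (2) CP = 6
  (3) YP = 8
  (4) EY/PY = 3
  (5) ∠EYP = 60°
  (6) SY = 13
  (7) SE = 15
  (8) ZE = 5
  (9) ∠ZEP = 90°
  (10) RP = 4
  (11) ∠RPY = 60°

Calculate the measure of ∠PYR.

Step 1: By the law of cosines on triangle YPR: YR² = 8² + 4² − 2·8·4·cos(60°) = 48, so YR = 4·√3.
Step 2: By the inverse law of cosines on triangle PYR: cos(∠PYR) = (8² + (4·√3)² − 4²) / (2·8·4·√3) = 96/110.85 = 0.866, so ∠PYR = 30°.

Therefore, the measure of angle ∠PYR = 30°.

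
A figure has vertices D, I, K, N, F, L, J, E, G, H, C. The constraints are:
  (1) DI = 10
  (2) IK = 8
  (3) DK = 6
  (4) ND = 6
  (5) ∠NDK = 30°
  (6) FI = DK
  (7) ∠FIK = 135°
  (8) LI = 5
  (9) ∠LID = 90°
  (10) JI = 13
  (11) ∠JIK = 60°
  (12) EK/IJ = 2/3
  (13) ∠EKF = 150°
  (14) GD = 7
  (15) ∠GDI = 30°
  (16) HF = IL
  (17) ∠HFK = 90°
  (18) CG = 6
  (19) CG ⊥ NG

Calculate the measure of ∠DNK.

Step 1: By the law of cosines on triangle NDK: NK² = 6² + 6² − 2·6·6·cos(30°) = 9.65, so NK ≈ 3.11.
Step 2: By the inverse law of cosines on triangle DNK: cos(∠DNK) = (6² + 3.11² − 6²) / (2·6·3.11) = 9.65/37.27 = 0.2588, so ∠DNK = 75°.

Therefore, the measure of angle ∠DNK = 75°.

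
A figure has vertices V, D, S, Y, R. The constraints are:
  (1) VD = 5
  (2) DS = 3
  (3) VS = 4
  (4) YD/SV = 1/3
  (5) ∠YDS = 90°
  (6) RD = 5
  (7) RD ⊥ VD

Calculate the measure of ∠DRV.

Step 1: By the law of cosines on triangle RDV: RV² = 5² + 5² − 2·5·5·cos(90°) = 50, so RV = 5·√2.
Step 2: By the inverse law of cosines on triangle DRV: cos(∠DRV) = (5² + (5·√2)² − 5²) / (2·5·5·√2) = 50/70.71 = 0.7071, so ∠DRV = 45°.

Therefore, the measure of angle ∠DRV = 45°.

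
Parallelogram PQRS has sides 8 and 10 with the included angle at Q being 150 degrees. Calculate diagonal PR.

Using the law of cosines:
d^2 = 8^2 + 10^2 - 2(8)(10)cos(150 degrees)
d^2 = 64 + 100 - 160*-sqrt(3)/2
d^2 = 80*sqrt(3) + 164
d = 2*sqrt(20*sqrt(3) + 41)

2*sqrt(20*sqrt(3) + 41)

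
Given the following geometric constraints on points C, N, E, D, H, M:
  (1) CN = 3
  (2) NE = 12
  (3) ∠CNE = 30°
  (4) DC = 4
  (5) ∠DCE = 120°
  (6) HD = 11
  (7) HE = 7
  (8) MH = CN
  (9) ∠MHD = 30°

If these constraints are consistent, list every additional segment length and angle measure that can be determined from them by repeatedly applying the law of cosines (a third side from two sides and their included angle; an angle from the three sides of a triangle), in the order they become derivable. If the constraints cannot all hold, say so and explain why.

The constraints are consistent. Derivable facts, in order:
After 1 step:
- CE ≈ 9.52
- DM ≈ 8.53
After 2 steps:
- ED ≈ 12.03
- ∠CEN = 9.06°
- ∠DMH = 139.88°
- ∠ECN = 140.94°
- ∠HDM = 10.12°
After 3 steps:
- ∠CDE = 43.26°
- ∠CED = 16.74°
- ∠DEH = 64.42°
- ∠DHE = 80.56°
- ∠EDH = 35.03°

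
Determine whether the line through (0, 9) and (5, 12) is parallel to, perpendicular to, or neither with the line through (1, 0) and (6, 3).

Slope of line 1: m1 = (12 - 9)/(5 - 0) = 3/5 = 3/5
Slope of line 2: m2 = (3 - 0)/(6 - 1) = 3/5 = 3/5
m1 = m2, so the lines are parallel.

Parallel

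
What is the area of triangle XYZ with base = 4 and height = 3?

A triangle's area is half the area of a rectangle with the same base and height.
Area = (1/2) * 4 * 3 = 6.

6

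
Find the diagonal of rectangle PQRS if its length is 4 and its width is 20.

A rectangle's diagonal splits it into two right triangles, with the diagonal as the hypotenuse.
By the Pythagorean theorem, d^2 = 4^2 + 20^2 = 416.
Therefore d = sqrt(416) = 4*sqrt(26).

4*sqrt(26)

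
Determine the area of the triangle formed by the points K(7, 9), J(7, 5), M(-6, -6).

Using the Shoelace formula for a triangle:
Area = (1/2)|x0(y1 - y2) + x1(y2 - y0) + x2(y0 - y1)|
Area = (1/2)|7(5 - -6) + 7(-6 - 9) + -6(9 - 5)|
Area = (1/2)|77 + -105 + -24|
Area = (1/2)|-52|
Area = (1/2)(52)
Area = 26

26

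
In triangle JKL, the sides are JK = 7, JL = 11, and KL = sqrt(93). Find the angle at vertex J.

By the inverse law of cosines: cos(J) = (JK² + JL² - KL²) / (2 × JK × JL)
cos(J) = (7² + 11² - (sqrt(93))²) / (2 × 7 × 11)
cos(J) = (49 + 121 - (93)) / 154
cos(J) = 1/2
J = arccos(1/2) = 60°

60°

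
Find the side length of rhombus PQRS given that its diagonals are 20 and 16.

The diagonals of a rhombus bisect each other at right angles.
Half-diagonals: 20/2 = 10 and 16/2 = 8
side = sqrt(10^2 + 8^2)
side = sqrt(100 + 64)
side = sqrt(164) = 2*sqrt(41)

2*sqrt(41)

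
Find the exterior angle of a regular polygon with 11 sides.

Each exterior angle of a regular n-gon is 360 / n.
For n = 11: 360 / 11 = 360/11 degrees.

360/11 degrees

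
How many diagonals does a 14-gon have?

Total line segments between 14 vertices = C(14,2) = 91.
Subtract the 14 sides: 91 - 14 = 77 diagonals.

77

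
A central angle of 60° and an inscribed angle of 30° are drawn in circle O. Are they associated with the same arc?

By the inscribed angle theorem, if both angles subtend the same arc, the inscribed angle must be half the central angle.
Half of 60° = 30°, which equals the given inscribed angle of 30°.
Therefore, yes, they correspond to the same arc.

Yes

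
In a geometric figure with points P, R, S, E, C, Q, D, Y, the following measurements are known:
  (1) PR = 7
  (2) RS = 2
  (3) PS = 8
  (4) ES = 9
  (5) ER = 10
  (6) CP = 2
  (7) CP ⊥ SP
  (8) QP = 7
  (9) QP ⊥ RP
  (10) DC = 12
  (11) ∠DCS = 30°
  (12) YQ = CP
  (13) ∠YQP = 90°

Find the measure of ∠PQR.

Step 1: By the law of cosines on triangle QPR: QR² = 7² + 7² − 2·7·7·cos(90°) = 98, so QR = 7·√2.
Step 2: By the inverse law of cosines on triangle PQR: cos(∠PQR) = (7² + (7·√2)² − 7²) / (2·7·7·√2) = 98/138.59 = 0.7071, so ∠PQR = 45°.

Therefore, the measure of angle ∠PQR = 45°.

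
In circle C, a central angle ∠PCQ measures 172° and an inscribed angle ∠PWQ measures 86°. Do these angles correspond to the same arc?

By the inscribed angle theorem, if both angles subtend the same arc, the inscribed angle must be half the central angle.
Half of 172° = 86°, which equals the given inscribed angle of 86°.
Therefore, yes, they correspond to the same arc.

Yes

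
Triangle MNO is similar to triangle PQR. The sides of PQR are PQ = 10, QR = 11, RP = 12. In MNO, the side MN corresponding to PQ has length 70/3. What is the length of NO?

k = 70/3/10 = 7/3. NO = 7/3 * 11 = 77/3.

77/3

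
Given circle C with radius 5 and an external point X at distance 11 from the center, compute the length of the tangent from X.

tangent = √(d² - r²) = √(11² - 5²) = √(121 - 25) = √96 = 4*sqrt(6)

4*sqrt(6)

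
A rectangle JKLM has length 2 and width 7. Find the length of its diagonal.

d = sqrt(2^2 + 7^2) = sqrt(53)

sqrt(53)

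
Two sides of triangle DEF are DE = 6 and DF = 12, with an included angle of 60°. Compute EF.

When two sides and the included angle are known, the law of cosines gives the third side.
c^2 = a^2 + b^2 - 2ab cos(C) generalizes the Pythagorean theorem to non-right triangles.
Here: EF^2 = 36 + 144 - 144*(1/2) = 108
EF = 6*sqrt(3)

6*sqrt(3)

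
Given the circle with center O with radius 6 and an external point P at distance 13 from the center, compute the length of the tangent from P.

The tangent, radius, and line from the external point to the center form a right triangle.
The right angle is where the tangent meets the radius.
By the Pythagorean theorem: tangent² + 6² = 13²
tangent² = 169 - 36 = 133
tangent = sqrt(133)

sqrt(133)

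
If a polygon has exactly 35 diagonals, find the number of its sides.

Using d = n(n - 3)/2, we solve 35 = n(n - 3)/2.
So n(n - 3) = 70.
Testing n = 10: 10 * 7 = 70 = 70. Correct.
The polygon has 10 sides.

10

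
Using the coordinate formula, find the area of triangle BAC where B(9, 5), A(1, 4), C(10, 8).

Using the Shoelace formula for a triangle:
Area = (1/2)|x0(y1 - y2) + x1(y2 - y0) + x2(y0 - y1)|
Area = (1/2)|9(4 - 8) + 1(8 - 5) + 10(5 - 4)|
Area = (1/2)|-36 + 3 + 10|
Area = (1/2)|-23|
Area = (1/2)(23)
Area = 23/2

23/2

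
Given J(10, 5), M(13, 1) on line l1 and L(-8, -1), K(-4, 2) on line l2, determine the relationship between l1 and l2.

Slope of line 1: m1 = (1 - 5)/(13 - 10) = -4/3 = -4/3
Slope of line 2: m2 = (2 - -1)/(-4 - -8) = 3/4 = 3/4
m1 * m2 = -1, so perpendicular.

Perpendicular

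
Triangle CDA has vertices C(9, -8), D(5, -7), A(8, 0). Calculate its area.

The Shoelace formula computes the area from vertex coordinates by summing cross products.
For vertices (9,-8), (5,-7), (8,0):
Signed sum = 9*-7 - 5*-8 + 5*0 - 8*-7 + 8*-8 - 9*0
= -23 + 56 + -64 = -31
Area = (1/2)|-31| = 31/2.

31/2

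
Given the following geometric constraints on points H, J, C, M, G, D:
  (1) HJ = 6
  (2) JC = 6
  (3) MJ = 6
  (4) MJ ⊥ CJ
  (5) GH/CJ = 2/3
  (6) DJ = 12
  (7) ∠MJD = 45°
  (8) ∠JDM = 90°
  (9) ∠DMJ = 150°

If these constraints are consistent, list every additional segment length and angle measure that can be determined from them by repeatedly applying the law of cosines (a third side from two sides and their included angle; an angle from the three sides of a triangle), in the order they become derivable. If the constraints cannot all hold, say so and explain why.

These constraints are not satisfiable: (7), (8) and (9) are the three interior angles of triangle MJD, which must sum to 180°, but 45° + 90° + 150° = 285°. No planar figure meets all of them, so nothing further can be derived.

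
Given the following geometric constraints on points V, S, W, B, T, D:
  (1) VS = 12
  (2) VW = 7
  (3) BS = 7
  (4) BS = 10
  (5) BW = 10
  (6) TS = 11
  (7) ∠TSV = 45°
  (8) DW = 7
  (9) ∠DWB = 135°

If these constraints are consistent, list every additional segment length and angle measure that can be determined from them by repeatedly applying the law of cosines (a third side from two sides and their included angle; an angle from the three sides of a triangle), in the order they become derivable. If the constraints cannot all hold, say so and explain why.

These constraints are not satisfiable: (3) BS = 7 and (4) BS = 10 assign two different lengths to the same segment. No planar figure meets all of them, so nothing further can be derived.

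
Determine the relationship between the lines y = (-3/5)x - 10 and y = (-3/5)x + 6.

Slope of line 1: m1 = -3/5
Slope of line 2: m2 = -3/5
Since m1 = m2 = -3/5, the lines are parallel.

Parallel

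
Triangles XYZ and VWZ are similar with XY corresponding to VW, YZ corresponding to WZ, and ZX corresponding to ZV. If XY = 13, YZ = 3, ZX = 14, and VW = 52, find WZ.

k = 52/13 = 4. WZ = 4 * 3 = 12.

12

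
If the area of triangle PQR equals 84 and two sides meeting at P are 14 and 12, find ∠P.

sin(C) = 2 * 84 / (14 * 12) = 1, so C = arcsin(1) = 90°.

90°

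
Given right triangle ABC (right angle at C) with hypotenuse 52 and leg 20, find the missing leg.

By the Pythagorean theorem: BC^2 = AB^2 - AC^2
BC^2 = 52^2 - 20^2 = 2704 - 400 = 2304
BC = sqrt(2304) = 48

48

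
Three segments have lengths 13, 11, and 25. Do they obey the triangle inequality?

No.
The triangle inequality is violated: 13 + 11 = 24 ≤ 25.
These lengths cannot form a triangle.

No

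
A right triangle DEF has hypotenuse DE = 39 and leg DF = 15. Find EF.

By the Pythagorean theorem: EF^2 = DE^2 - DF^2
EF^2 = 39^2 - 15^2 = 1521 - 225 = 1296
EF = sqrt(1296) = 36

36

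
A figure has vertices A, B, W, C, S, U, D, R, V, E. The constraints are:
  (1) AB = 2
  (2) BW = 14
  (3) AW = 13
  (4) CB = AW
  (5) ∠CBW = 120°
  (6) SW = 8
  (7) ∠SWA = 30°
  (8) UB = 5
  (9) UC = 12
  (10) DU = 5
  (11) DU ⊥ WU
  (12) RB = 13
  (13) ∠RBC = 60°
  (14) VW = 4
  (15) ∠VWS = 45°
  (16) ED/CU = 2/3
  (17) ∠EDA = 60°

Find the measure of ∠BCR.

From the given relations: CB = AW = 13.
Step 1: By the law of cosines on triangle CBR: CR² = 13² + 13² − 2·13·13·cos(60°) = 169, so CR = 13.
Step 2: By the inverse law of cosines on triangle BCR: cos(∠BCR) = (13² + 13² − 13²) / (2·13·13) = 169/338 = 0.5, so ∠BCR = 60°.

Therefore, the measure of angle ∠BCR = 60°.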